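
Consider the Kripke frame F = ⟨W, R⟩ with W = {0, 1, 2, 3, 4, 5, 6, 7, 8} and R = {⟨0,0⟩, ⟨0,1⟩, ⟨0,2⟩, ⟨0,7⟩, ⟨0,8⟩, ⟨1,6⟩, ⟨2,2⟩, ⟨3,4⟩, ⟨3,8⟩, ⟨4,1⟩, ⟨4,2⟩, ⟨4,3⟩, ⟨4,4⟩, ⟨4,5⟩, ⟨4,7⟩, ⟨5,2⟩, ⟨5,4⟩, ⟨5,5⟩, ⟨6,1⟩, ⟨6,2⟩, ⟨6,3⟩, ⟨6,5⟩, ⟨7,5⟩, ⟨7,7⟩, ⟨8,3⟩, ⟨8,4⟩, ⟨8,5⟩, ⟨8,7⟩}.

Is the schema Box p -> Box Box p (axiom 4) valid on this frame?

By correspondence theory, 4 is valid on a frame iff R is transitive.
Transitive: no — 0 R 1 and 1 R 6, but not 0 R 6.

No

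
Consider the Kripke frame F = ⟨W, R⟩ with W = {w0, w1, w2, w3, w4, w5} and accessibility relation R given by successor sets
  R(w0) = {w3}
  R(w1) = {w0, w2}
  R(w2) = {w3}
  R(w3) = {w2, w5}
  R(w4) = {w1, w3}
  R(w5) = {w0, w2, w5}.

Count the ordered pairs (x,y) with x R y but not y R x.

Enumerating: (w0,w3), (w1,w0), (w1,w2), (w3,w5), (w4,w1), (w4,w3), (w5,w0), (w5,w2).

8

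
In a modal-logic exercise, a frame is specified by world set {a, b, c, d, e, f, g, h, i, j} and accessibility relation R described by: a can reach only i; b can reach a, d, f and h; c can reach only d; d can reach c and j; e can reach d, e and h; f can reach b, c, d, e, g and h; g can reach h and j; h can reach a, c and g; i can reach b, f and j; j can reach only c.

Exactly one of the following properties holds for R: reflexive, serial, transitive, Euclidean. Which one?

Reflexive: no — a is not related to itself.
Serial: yes — every world has a successor (e.g. a R i).
Transitive: no — a R i and i R b, but not a R b.
Euclidean: no — b R a and b R d, but not a R d.
Only serial holds.

serial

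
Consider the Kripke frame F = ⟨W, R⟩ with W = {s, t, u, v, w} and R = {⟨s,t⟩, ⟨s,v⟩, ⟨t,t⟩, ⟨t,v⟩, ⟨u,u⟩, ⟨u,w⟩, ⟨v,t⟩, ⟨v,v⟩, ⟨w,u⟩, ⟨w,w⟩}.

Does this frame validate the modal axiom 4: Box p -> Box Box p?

Yes

The schema 4 characterises exactly the transitive frames.
Transitive: yes — every two-step R-path is closed by a direct edge.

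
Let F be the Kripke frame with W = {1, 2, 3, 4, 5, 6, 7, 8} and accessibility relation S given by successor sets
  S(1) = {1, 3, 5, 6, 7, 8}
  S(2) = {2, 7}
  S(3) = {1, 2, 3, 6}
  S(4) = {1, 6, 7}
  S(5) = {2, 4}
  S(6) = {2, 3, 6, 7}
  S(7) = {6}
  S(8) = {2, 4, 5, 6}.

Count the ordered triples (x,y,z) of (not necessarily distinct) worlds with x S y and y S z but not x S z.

Enumerating: (1,3,2), (1,5,2), (1,5,4), (1,6,2), (1,8,2), (1,8,4), (2,7,6), (3,1,5), (3,1,7), (3,1,8), (3,2,7), (3,6,7), … and 18 more.
Total: 30.

30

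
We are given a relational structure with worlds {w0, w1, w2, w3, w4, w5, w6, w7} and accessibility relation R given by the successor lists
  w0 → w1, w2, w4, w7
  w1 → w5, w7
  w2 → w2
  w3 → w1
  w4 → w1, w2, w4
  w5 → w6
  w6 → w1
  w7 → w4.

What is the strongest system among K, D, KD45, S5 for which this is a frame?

Serial (axiom D): yes — every world has a successor (e.g. w0 R w1).
Euclidean (axiom 5): no — w0 R w1 and w0 R w2, but not w1 R w2.
Transitive (axiom 4): no — w0 R w1 and w1 R w5, but not w0 R w5.
Reflexive (axiom T): no — w0 is not related to itself.
So F validates K, D; KD45 would additionally require R to be Euclidean and transitive. The strongest is D.

D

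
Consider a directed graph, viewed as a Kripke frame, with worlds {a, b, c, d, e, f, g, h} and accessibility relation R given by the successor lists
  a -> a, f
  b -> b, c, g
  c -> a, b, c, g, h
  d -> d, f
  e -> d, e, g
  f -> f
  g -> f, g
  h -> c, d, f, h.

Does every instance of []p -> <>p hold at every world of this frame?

Axiom D corresponds to the accessibility relation being serial.
Serial: yes — every world has a successor (e.g. a R a).

Yes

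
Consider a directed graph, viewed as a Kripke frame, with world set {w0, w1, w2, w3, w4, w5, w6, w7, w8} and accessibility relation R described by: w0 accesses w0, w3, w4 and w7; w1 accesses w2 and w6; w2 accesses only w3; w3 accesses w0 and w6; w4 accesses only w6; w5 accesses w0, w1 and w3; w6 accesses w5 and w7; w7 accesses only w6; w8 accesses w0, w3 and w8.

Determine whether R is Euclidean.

No

Euclidean: no — w0 R w3 and w0 R w4, but not w3 R w4.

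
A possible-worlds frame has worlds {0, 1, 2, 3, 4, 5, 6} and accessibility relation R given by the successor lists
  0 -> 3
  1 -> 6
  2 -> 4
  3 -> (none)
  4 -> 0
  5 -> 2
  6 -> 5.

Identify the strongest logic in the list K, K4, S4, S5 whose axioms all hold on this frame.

K

Transitive (axiom 4): no — 1 R 6 and 6 R 5, but not 1 R 5.
Reflexive (axiom T): no — 0 is not related to itself.
Euclidean (axiom 5): no — 0 R 3 and 0 R 3, but not 3 R 3.
So F validates K; K4 would additionally require R to be transitive. The strongest is K.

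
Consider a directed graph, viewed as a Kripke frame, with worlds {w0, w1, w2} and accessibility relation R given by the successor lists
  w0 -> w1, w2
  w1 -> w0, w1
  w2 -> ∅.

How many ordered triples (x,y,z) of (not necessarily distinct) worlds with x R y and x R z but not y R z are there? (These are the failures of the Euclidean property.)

4

Enumerating: (w0,w1,w2), (w0,w2,w1), (w0,w2,w2), (w1,w0,w0).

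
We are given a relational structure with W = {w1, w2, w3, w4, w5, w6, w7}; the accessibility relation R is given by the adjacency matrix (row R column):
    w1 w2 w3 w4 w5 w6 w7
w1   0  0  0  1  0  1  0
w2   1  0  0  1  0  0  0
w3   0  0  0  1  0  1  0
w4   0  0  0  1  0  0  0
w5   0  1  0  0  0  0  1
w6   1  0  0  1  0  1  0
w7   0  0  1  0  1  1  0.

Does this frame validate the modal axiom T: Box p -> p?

No

By correspondence theory, T is valid on a frame iff R is reflexive.
Reflexive: no — w1 is not related to itself.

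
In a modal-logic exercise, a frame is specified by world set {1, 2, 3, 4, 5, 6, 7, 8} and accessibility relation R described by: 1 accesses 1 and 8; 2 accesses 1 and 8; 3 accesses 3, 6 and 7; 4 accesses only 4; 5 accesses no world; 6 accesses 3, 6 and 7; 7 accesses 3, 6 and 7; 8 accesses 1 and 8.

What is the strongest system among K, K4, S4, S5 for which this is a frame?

Transitive (axiom 4): yes — every two-step R-path is closed by a direct edge.
Reflexive (axiom T): no — 2 is not related to itself.
Euclidean (axiom 5): yes — any two successors of a common world are R-related.
So F validates K, K4; S4 would additionally require R to be reflexive. The strongest is K4.

K4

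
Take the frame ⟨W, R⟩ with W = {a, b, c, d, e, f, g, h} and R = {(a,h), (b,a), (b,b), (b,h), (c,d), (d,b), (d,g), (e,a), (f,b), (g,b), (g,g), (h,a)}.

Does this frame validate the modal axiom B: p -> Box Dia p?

No

By correspondence theory, B is valid on a frame iff R is symmetric.
Symmetric: no — b R a but not a R b.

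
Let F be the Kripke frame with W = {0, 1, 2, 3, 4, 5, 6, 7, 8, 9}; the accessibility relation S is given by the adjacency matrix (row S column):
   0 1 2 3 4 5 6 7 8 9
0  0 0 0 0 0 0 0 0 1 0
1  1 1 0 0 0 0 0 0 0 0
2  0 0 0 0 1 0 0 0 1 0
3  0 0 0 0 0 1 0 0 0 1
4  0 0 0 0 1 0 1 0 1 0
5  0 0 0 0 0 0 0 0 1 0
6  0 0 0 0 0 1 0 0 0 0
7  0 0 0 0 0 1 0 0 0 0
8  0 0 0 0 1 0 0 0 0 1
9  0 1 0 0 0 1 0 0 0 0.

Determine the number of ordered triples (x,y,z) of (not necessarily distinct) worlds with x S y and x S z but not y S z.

Enumerating: (0,8,8), (1,0,0), (1,0,1), (2,8,8), (3,5,5), (3,5,9), (3,9,9), (4,6,4), (4,6,6), (4,6,8), (4,8,6), (4,8,8), … and 9 more.
Total: 21.

21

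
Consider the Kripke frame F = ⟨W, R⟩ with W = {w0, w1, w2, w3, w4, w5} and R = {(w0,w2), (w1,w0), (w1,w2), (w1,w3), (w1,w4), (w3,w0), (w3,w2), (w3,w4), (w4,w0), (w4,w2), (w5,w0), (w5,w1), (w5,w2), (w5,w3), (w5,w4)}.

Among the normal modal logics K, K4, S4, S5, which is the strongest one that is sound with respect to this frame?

Transitive (axiom 4): yes — every two-step R-path is closed by a direct edge.
Reflexive (axiom T): no — w0 is not related to itself.
Euclidean (axiom 5): no — w1 R w0 and w1 R w3, but not w0 R w3.
So F validates K, K4; S4 would additionally require R to be reflexive. The strongest is K4.

K4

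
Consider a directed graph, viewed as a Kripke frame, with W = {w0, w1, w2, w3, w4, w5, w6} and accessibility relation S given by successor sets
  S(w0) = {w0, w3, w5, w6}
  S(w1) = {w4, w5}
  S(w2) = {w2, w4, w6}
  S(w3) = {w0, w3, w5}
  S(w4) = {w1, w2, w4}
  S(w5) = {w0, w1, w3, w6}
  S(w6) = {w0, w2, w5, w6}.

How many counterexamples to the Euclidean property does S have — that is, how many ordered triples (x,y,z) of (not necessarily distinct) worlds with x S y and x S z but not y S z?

Enumerating: (w0,w3,w6), (w0,w5,w5), (w0,w6,w3), (w1,w4,w5), (w1,w5,w4), (w1,w5,w5), (w2,w4,w6), (w2,w6,w4), (w3,w5,w5), (w4,w1,w1), (w4,w1,w2), (w4,w2,w1), … and 14 more.
Total: 26.

26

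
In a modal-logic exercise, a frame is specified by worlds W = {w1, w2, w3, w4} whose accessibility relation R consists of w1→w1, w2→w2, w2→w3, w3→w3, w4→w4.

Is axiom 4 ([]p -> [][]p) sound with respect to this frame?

The schema 4 characterises exactly the transitive frames.
Transitive: yes — every two-step R-path is closed by a direct edge.

Yes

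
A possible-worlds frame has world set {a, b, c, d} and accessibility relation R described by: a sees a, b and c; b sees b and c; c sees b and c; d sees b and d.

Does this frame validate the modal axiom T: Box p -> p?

Yes

By correspondence theory, T is valid on a frame iff R is reflexive.
Reflexive: yes — every world is R-related to itself.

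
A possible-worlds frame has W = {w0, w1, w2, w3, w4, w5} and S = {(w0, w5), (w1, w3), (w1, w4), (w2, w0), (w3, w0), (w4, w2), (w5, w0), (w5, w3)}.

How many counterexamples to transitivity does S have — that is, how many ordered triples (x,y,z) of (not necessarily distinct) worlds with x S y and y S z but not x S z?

8

Enumerating: (w0,w5,w0), (w0,w5,w3), (w1,w3,w0), (w1,w4,w2), (w2,w0,w5), (w3,w0,w5), (w4,w2,w0), (w5,w0,w5).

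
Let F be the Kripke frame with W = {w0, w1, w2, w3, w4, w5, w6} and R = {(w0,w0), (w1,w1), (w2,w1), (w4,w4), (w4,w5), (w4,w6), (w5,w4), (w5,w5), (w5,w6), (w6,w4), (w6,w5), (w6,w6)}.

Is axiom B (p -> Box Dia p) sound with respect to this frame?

The schema B characterises exactly the symmetric frames.
Symmetric: no — w2 R w1 but not w1 R w2.

No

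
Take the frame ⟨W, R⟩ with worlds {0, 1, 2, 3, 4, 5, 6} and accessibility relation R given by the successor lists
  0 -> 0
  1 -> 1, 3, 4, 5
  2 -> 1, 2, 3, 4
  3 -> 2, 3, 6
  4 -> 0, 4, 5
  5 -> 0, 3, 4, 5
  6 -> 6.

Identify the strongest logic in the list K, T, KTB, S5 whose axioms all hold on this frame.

T

Reflexive (axiom T): yes — every world is R-related to itself.
Symmetric (axiom B): no — 1 R 3 but not 3 R 1.
Euclidean (axiom 5): no — 1 R 3 and 1 R 4, but not 3 R 4.
So F validates K, T; KTB would additionally require R to be symmetric. The strongest is T.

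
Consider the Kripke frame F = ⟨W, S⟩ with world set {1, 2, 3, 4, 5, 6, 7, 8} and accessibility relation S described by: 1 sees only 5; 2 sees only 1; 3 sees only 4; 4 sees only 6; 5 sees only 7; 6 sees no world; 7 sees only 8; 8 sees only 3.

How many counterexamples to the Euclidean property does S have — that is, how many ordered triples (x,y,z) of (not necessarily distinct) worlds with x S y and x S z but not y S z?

Enumerating: (1,5,5), (2,1,1), (3,4,4), (4,6,6), (5,7,7), (7,8,8), (8,3,3).

7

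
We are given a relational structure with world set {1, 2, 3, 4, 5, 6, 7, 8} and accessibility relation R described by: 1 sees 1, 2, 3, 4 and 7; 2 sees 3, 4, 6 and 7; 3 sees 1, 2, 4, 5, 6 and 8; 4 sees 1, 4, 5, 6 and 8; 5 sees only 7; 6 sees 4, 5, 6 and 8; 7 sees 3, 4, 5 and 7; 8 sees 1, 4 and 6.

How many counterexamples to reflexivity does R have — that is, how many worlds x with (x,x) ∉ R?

Enumerating: 2, 3, 5, 8.

4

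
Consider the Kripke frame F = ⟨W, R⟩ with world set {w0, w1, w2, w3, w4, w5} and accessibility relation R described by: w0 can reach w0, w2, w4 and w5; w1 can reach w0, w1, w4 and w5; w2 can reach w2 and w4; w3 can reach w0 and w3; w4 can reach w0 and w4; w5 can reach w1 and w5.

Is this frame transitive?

No

Transitive: no — w0 R w5 and w5 R w1, but not w0 R w1.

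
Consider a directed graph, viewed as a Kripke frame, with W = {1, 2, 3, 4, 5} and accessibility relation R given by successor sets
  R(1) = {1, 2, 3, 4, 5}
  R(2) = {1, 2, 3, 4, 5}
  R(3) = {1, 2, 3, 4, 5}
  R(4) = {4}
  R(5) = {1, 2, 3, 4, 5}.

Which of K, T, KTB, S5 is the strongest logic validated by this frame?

T

Reflexive (axiom T): yes — every world is R-related to itself.
Symmetric (axiom B): no — 1 R 4 but not 4 R 1.
Euclidean (axiom 5): no — 1 R 4 and 1 R 2, but not 4 R 2.
So F validates K, T; KTB would additionally require R to be symmetric. The strongest is T.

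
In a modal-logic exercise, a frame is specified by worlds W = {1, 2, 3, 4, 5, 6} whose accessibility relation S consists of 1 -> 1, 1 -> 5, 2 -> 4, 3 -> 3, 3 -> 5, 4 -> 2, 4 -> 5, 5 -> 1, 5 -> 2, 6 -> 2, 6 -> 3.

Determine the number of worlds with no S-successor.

0

S is serial; there are no such worlds.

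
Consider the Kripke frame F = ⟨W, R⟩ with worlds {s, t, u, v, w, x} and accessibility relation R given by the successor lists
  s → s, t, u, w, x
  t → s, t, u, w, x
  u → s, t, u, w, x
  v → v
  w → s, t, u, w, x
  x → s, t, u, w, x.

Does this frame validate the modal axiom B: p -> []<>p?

The schema B characterises exactly the symmetric frames.
Symmetric: yes — every pair in R has its reverse in R.

Yes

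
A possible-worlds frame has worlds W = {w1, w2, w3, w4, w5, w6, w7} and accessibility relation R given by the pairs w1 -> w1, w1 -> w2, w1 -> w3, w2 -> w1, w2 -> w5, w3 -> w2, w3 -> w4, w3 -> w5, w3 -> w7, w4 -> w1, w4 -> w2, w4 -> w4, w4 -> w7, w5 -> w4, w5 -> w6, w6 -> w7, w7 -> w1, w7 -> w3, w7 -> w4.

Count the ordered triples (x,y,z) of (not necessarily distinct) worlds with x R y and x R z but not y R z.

32

Enumerating: (w1,w2,w2), (w1,w2,w3), (w1,w3,w1), (w1,w3,w3), (w2,w1,w5), (w2,w5,w1), (w2,w5,w5), (w3,w2,w2), (w3,w2,w4), (w3,w2,w7), (w3,w4,w5), (w3,w5,w2), … and 20 more.
Total: 32.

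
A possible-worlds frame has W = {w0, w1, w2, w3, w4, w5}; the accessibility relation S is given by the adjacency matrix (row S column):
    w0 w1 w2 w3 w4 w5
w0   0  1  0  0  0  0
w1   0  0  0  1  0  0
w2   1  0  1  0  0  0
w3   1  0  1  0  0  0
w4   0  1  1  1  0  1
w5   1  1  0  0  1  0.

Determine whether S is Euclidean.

Euclidean: no — w3 S w0 and w3 S w2, but not w0 S w2.

No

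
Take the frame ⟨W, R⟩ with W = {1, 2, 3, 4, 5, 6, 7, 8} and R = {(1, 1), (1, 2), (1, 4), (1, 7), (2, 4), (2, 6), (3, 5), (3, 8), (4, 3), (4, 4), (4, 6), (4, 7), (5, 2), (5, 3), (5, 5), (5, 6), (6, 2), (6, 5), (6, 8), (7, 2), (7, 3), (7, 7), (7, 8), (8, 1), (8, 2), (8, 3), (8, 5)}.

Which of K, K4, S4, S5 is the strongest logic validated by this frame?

Transitive (axiom 4): no — 1 R 2 and 2 R 6, but not 1 R 6.
Reflexive (axiom T): no — 2 is not related to itself.
Euclidean (axiom 5): no — 1 R 2 and 1 R 7, but not 2 R 7.
So F validates K; K4 would additionally require R to be transitive. The strongest is K.

K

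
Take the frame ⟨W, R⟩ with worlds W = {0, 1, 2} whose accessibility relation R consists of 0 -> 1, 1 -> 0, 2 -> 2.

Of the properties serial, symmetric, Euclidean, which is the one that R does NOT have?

Serial: yes — every world has a successor (e.g. 0 R 1).
Symmetric: yes — every pair in R has its reverse in R.
Euclidean: no — 0 R 1 and 0 R 1, but not 1 R 1.
Only Euclidean fails.

Euclidean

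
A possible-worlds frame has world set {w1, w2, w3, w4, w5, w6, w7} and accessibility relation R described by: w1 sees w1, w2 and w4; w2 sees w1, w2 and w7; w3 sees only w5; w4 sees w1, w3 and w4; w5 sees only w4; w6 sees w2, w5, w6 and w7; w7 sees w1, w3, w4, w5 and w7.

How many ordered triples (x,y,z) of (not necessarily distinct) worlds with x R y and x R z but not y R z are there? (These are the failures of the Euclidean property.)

Enumerating: (w1,w2,w4), (w1,w4,w2), (w2,w1,w7), (w2,w7,w2), (w3,w5,w5), (w4,w1,w3), (w4,w3,w1), (w4,w3,w3), (w4,w3,w4), (w6,w2,w5), (w6,w2,w6), (w6,w5,w2), … and 18 more.
Total: 30.

30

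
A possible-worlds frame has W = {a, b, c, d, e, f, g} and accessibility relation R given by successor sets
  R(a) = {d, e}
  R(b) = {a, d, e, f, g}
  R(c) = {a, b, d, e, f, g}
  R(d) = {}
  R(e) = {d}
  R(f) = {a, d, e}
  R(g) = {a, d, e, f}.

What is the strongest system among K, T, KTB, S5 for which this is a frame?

Reflexive (axiom T): no — a is not related to itself.
Symmetric (axiom B): no — a R d but not d R a.
Euclidean (axiom 5): no — a R d and a R e, but not d R e.
So F validates K; T would additionally require R to be reflexive. The strongest is K.

K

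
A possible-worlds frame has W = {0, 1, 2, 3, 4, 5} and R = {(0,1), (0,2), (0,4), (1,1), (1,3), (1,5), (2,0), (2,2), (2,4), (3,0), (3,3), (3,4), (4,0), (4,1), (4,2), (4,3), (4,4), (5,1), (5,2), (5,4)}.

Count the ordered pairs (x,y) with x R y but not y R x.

Enumerating: (0,1), (1,3), (3,0), (4,1), (5,2), (5,4).

6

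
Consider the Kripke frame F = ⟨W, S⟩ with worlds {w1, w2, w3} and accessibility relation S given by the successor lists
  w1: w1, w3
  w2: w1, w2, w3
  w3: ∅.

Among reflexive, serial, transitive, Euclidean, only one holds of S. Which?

transitive

Reflexive: no — w3 is not related to itself.
Serial: no — w3 has no S-successor.
Transitive: yes — every two-step S-path is closed by a direct edge.
Euclidean: no — w2 S w3 and w2 S w1, but not w3 S w1.
Only transitive holds.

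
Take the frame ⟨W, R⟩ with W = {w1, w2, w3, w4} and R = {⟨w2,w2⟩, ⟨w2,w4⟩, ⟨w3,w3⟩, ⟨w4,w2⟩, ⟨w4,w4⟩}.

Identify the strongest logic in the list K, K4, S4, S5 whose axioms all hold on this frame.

Transitive (axiom 4): yes — every two-step R-path is closed by a direct edge.
Reflexive (axiom T): no — w1 is not related to itself.
Euclidean (axiom 5): yes — any two successors of a common world are R-related.
So F validates K, K4; S4 would additionally require R to be reflexive. The strongest is K4.

K4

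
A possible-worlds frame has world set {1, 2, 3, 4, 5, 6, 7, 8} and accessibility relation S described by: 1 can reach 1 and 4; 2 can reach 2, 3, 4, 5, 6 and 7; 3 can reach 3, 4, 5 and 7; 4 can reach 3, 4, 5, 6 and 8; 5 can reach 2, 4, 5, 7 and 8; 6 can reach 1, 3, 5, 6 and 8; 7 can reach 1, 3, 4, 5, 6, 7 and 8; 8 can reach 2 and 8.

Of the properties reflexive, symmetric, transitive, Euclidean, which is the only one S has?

Reflexive: yes — every world is S-related to itself.
Symmetric: no — 1 S 4 but not 4 S 1.
Transitive: no — 1 S 4 and 4 S 3, but not 1 S 3.
Euclidean: no — 2 S 3 and 2 S 6, but not 3 S 6.
Only reflexive holds.

reflexive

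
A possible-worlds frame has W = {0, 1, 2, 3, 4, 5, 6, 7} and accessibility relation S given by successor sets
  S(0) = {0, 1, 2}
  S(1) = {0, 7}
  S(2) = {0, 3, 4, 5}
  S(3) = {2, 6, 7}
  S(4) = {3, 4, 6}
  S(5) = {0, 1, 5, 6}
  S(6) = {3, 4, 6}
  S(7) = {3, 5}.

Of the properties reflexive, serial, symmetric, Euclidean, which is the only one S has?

Reflexive: no — 1 is not related to itself.
Serial: yes — every world has a successor (e.g. 0 S 0).
Symmetric: no — 1 S 7 but not 7 S 1.
Euclidean: no — 0 S 1 and 0 S 2, but not 1 S 2.
Only serial holds.

serial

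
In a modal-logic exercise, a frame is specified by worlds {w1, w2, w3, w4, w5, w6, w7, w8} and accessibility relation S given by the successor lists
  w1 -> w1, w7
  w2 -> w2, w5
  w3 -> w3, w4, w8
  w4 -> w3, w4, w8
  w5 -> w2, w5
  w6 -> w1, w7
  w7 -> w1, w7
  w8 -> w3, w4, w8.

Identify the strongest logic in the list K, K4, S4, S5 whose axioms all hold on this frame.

Transitive (axiom 4): yes — every two-step S-path is closed by a direct edge.
Reflexive (axiom T): no — w6 is not related to itself.
Euclidean (axiom 5): yes — any two successors of a common world are S-related.
So F validates K, K4; S4 would additionally require S to be reflexive. The strongest is K4.

K4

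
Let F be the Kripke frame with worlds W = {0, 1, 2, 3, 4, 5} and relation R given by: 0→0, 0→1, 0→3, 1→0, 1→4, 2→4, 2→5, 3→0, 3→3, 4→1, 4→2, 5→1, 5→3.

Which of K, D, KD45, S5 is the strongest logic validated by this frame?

Serial (axiom D): yes — every world has a successor (e.g. 0 R 0).
Euclidean (axiom 5): no — 0 R 1 and 0 R 3, but not 1 R 3.
Transitive (axiom 4): no — 0 R 1 and 1 R 4, but not 0 R 4.
Reflexive (axiom T): no — 1 is not related to itself.
So F validates K, D; KD45 would additionally require R to be Euclidean and transitive. The strongest is D.

D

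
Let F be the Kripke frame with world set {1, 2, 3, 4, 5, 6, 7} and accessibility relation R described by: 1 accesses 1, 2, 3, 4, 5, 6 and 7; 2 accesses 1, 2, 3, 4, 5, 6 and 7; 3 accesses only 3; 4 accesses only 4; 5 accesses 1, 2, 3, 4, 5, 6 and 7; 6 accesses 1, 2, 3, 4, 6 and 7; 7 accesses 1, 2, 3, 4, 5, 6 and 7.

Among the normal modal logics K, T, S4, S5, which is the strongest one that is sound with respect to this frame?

T

Reflexive (axiom T): yes — every world is R-related to itself.
Transitive (axiom 4): no — 6 R 1 and 1 R 5, but not 6 R 5.
Euclidean (axiom 5): no — 1 R 3 and 1 R 2, but not 3 R 2.
So F validates K, T; S4 would additionally require R to be transitive. The strongest is T.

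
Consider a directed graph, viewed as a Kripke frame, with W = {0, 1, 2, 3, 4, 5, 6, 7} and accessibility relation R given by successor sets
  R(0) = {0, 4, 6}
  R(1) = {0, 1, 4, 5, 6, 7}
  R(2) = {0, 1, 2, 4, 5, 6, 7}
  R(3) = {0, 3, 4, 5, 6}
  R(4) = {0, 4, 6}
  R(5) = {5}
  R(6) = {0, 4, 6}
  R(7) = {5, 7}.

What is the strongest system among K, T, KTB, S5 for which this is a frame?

T

Reflexive (axiom T): yes — every world is R-related to itself.
Symmetric (axiom B): no — 1 R 0 but not 0 R 1.
Euclidean (axiom 5): no — 1 R 0 and 1 R 5, but not 0 R 5.
So F validates K, T; KTB would additionally require R to be symmetric. The strongest is T.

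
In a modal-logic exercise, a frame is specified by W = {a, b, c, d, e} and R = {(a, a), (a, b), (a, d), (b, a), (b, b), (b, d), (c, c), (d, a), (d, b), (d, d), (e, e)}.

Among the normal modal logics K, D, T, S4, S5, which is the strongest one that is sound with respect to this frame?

S5

Serial (axiom D): yes — every world has a successor (e.g. a R a).
Reflexive (axiom T): yes — every world is R-related to itself.
Transitive (axiom 4): yes — every two-step R-path is closed by a direct edge.
Euclidean (axiom 5): yes — any two successors of a common world are R-related.
So F validates K, D, T, S4, S5. The strongest is S5.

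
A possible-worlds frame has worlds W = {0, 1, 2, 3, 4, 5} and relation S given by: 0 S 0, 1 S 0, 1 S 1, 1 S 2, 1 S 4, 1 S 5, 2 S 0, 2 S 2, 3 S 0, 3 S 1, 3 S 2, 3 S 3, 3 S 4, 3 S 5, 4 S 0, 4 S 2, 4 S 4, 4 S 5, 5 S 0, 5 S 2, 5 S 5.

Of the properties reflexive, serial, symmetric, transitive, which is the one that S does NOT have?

Reflexive: yes — every world is S-related to itself.
Serial: yes — every world has a successor (e.g. 0 S 0).
Symmetric: no — 1 S 0 but not 0 S 1.
Transitive: yes — every two-step S-path is closed by a direct edge.
Only symmetric fails.

symmetric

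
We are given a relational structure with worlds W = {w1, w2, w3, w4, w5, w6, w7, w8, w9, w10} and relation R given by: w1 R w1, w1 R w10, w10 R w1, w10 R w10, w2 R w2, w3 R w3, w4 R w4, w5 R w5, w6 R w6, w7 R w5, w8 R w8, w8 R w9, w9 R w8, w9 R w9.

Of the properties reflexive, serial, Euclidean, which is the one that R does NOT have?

reflexive

Reflexive: no — w7 is not related to itself.
Serial: yes — every world has a successor (e.g. w1 R w1).
Euclidean: yes — any two successors of a common world are R-related.
Only reflexive fails.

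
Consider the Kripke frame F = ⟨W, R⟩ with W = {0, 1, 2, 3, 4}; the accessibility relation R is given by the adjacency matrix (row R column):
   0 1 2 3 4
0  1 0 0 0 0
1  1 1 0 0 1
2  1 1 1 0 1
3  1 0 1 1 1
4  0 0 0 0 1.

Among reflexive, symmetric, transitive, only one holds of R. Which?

Reflexive: yes — every world is R-related to itself.
Symmetric: no — 1 R 0 but not 0 R 1.
Transitive: no — 3 R 2 and 2 R 1, but not 3 R 1.
Only reflexive holds.

reflexive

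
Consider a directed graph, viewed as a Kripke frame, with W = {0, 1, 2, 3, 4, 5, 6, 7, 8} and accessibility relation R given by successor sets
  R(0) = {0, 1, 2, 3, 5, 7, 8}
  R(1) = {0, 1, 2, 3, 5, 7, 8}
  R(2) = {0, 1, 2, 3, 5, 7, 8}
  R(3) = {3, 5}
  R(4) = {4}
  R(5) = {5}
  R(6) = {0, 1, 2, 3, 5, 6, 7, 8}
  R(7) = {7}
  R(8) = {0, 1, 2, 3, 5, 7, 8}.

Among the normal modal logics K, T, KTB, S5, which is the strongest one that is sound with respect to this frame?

T

Reflexive (axiom T): yes — every world is R-related to itself.
Symmetric (axiom B): no — 0 R 3 but not 3 R 0.
Euclidean (axiom 5): no — 0 R 3 and 0 R 1, but not 3 R 1.
So F validates K, T; KTB would additionally require R to be symmetric. The strongest is T.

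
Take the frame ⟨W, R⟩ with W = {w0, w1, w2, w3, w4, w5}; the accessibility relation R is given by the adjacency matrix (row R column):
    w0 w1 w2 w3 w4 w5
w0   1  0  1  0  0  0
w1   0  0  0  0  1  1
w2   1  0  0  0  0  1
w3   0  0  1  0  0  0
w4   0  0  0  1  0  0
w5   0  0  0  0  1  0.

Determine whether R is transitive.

No

Transitive: no — w0 R w2 and w2 R w5, but not w0 R w5.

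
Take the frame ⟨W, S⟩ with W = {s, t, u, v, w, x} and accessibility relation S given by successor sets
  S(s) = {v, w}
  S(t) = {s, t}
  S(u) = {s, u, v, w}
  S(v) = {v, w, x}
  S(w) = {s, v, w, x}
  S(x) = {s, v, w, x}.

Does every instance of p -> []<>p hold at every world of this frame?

No

By correspondence theory, B is valid on a frame iff S is symmetric.
Symmetric: no — s S v but not v S s.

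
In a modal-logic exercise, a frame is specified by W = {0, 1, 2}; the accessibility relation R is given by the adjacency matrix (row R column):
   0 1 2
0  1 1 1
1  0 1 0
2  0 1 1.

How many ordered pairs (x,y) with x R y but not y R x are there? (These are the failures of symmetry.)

Enumerating: (0,1), (0,2), (2,1).

3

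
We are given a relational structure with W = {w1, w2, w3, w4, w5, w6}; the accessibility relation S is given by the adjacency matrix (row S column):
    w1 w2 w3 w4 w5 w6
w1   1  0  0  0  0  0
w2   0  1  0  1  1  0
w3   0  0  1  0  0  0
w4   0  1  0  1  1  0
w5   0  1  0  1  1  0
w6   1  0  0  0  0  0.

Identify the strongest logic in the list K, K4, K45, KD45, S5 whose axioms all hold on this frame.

KD45

Transitive (axiom 4): yes — every two-step S-path is closed by a direct edge.
Euclidean (axiom 5): yes — any two successors of a common world are S-related.
Serial (axiom D): yes — every world has a successor (e.g. w1 S w1).
Reflexive (axiom T): no — w6 is not related to itself.
So F validates K, K4, K45, KD45; S5 would additionally require S to be reflexive. The strongest is KD45.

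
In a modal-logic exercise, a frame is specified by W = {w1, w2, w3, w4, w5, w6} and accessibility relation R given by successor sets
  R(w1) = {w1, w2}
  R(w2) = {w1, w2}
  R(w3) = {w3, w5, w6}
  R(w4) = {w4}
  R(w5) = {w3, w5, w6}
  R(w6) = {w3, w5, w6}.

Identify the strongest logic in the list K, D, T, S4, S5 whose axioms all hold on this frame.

Serial (axiom D): yes — every world has a successor (e.g. w1 R w1).
Reflexive (axiom T): yes — every world is R-related to itself.
Transitive (axiom 4): yes — every two-step R-path is closed by a direct edge.
Euclidean (axiom 5): yes — any two successors of a common world are R-related.
So F validates K, D, T, S4, S5. The strongest is S5.

S5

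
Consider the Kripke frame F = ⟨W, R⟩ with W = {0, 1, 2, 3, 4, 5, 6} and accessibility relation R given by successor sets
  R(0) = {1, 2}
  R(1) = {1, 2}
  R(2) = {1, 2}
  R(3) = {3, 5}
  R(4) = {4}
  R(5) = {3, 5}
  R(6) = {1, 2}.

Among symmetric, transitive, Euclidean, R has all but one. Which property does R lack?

Symmetric: no — 0 R 1 but not 1 R 0.
Transitive: yes — every two-step R-path is closed by a direct edge.
Euclidean: yes — any two successors of a common world are R-related.
Only symmetric fails.

symmetric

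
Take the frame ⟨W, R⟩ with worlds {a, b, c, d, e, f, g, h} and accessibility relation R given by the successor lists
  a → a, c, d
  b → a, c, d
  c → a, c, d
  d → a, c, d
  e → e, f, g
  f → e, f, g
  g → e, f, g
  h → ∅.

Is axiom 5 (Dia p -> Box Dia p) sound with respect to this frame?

The schema 5 characterises exactly the Euclidean frames.
Euclidean: yes — any two successors of a common world are R-related.

Yes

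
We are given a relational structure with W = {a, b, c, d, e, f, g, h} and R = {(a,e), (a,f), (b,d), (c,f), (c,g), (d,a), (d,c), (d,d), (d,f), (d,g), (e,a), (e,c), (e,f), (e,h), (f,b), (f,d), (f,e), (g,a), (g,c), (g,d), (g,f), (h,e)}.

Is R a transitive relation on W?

Transitive: no — a R e and e R c, but not a R c.

No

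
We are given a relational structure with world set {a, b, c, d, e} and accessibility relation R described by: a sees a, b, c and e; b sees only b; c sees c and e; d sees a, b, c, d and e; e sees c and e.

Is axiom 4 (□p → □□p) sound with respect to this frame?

Yes

By correspondence theory, 4 is valid on a frame iff R is transitive.
Transitive: yes — every two-step R-path is closed by a direct edge.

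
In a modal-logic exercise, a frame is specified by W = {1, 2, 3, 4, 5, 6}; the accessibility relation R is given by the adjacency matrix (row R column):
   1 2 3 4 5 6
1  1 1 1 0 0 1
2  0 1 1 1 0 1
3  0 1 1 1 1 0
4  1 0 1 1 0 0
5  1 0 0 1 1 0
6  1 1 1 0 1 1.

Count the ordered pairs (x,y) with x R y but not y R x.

Enumerating: (1,2), (1,3), (2,4), (3,5), (4,1), (5,1), (5,4), (6,3), (6,5).

9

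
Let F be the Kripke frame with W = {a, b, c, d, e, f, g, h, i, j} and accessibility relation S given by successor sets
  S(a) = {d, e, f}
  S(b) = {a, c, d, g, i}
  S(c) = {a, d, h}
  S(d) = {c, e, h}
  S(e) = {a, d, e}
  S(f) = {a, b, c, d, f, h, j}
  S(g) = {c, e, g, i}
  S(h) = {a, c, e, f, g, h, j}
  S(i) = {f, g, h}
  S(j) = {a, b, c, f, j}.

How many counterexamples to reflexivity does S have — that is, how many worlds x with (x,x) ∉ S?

Enumerating: a, b, c, d, i.

5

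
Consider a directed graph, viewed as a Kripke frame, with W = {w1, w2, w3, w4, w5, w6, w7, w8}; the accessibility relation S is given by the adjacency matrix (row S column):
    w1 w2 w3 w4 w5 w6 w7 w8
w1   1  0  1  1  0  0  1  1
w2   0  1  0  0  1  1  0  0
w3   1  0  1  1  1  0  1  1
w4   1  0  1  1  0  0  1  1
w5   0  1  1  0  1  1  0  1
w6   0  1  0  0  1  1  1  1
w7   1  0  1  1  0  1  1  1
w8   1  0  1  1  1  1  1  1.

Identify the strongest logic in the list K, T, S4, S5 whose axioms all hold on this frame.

T

Reflexive (axiom T): yes — every world is S-related to itself.
Transitive (axiom 4): no — w1 S w3 and w3 S w5, but not w1 S w5.
Euclidean (axiom 5): no — w3 S w1 and w3 S w5, but not w1 S w5.
So F validates K, T; S4 would additionally require S to be transitive. The strongest is T.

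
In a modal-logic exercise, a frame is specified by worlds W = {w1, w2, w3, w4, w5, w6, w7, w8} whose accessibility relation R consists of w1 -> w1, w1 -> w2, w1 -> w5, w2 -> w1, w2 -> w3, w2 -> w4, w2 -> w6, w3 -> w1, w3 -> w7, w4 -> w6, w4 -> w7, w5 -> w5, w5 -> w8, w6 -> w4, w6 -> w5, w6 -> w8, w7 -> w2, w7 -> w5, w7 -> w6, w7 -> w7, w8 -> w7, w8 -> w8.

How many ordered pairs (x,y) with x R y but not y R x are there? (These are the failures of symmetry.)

Enumerating: (w1,w5), (w2,w3), (w2,w4), (w2,w6), (w3,w1), (w3,w7), (w4,w7), (w5,w8), (w6,w5), (w6,w8), (w7,w2), (w7,w5), (w7,w6), (w8,w7).

14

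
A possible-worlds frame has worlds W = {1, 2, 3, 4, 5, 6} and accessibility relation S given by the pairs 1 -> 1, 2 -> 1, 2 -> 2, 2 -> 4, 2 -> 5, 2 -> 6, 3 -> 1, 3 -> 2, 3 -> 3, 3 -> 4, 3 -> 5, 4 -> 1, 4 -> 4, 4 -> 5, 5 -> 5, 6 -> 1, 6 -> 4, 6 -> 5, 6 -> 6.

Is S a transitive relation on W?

Transitive: no — 3 S 2 and 2 S 6, but not 3 S 6.

No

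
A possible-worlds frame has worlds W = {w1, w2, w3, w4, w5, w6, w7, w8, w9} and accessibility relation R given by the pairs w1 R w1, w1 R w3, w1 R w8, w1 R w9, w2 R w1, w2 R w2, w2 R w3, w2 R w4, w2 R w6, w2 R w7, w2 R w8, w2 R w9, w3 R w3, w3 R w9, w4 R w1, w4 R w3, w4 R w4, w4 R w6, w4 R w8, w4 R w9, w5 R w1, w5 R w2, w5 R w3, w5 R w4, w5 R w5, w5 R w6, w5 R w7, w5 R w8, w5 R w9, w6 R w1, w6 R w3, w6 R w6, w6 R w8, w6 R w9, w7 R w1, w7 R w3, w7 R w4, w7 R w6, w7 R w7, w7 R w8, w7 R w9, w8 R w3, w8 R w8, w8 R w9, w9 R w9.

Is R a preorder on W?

Yes

Reflexive: yes — every world is R-related to itself.
Transitive: yes — every two-step R-path is closed by a direct edge.
So R is a preorder.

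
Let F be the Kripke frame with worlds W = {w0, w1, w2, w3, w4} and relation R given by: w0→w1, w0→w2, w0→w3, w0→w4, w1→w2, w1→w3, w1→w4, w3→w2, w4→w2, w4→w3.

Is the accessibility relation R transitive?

Yes

Transitive: yes — every two-step R-path is closed by a direct edge.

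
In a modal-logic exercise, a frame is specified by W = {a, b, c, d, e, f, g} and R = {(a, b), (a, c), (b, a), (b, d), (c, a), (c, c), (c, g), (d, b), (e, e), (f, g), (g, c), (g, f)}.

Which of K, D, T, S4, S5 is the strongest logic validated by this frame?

D

Serial (axiom D): yes — every world has a successor (e.g. a R b).
Reflexive (axiom T): no — a is not related to itself.
Transitive (axiom 4): no — a R b and b R d, but not a R d.
Euclidean (axiom 5): no — a R b and a R c, but not b R c.
So F validates K, D; T would additionally require R to be reflexive. The strongest is D.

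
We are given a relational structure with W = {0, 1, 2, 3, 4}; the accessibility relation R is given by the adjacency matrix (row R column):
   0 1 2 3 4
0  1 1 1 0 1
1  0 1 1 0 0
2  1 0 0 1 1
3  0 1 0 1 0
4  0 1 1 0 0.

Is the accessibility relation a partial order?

No

Reflexive: no — 2 is not related to itself.
Transitive: no — 0 R 2 and 2 R 3, but not 0 R 3.
Antisymmetric: no — 0 R 2 and 2 R 0 with 0 ≠ 2.
So R is not a partial order.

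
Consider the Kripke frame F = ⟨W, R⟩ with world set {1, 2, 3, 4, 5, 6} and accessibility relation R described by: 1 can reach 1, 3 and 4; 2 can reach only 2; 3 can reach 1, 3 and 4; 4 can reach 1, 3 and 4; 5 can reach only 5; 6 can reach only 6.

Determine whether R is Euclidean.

Yes

Euclidean: yes — any two successors of a common world are R-related.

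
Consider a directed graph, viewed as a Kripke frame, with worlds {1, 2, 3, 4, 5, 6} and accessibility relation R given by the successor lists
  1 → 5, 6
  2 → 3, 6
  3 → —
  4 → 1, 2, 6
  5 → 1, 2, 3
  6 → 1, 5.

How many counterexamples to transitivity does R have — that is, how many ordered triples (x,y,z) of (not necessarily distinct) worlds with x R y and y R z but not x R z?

15

Enumerating: (1,5,1), (1,5,2), (1,5,3), (1,6,1), (2,6,1), (2,6,5), (4,1,5), (4,2,3), (4,6,5), (5,1,5), (5,1,6), (5,2,6), (6,1,6), (6,5,2), (6,5,3).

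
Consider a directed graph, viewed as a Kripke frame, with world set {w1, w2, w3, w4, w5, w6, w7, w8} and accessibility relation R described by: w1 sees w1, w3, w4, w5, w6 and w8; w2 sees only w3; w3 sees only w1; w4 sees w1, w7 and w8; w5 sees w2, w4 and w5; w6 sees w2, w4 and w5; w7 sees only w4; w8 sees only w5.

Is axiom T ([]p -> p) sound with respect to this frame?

No

By correspondence theory, T is valid on a frame iff R is reflexive.
Reflexive: no — w2 is not related to itself.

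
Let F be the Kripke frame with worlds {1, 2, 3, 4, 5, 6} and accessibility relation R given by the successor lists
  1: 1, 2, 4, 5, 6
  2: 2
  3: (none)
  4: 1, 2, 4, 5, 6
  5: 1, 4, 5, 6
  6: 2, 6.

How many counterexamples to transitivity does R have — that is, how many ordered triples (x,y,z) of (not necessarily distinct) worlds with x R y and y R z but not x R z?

3

Enumerating: (5,1,2), (5,4,2), (5,6,2).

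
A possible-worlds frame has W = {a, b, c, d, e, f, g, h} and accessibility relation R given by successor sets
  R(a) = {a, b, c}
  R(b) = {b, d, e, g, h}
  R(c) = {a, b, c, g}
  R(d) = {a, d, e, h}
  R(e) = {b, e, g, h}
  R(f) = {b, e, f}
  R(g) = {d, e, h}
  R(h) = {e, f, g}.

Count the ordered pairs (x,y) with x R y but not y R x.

13

Enumerating: (a,b), (b,d), (b,g), (b,h), (c,b), (c,g), (d,a), (d,e), (d,h), (f,b), (f,e), (g,d), (h,f).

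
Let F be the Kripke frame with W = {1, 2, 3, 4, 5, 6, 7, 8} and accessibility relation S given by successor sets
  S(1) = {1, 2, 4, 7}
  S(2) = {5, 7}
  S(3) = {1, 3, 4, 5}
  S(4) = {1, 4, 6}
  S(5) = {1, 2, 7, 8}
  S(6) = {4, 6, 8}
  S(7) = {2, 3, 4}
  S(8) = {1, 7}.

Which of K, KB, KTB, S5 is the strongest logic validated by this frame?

K

Symmetric (axiom B): no — 1 S 2 but not 2 S 1.
Reflexive (axiom T): no — 2 is not related to itself.
Euclidean (axiom 5): no — 1 S 2 and 1 S 4, but not 2 S 4.
So F validates K; KB would additionally require S to be symmetric. The strongest is K.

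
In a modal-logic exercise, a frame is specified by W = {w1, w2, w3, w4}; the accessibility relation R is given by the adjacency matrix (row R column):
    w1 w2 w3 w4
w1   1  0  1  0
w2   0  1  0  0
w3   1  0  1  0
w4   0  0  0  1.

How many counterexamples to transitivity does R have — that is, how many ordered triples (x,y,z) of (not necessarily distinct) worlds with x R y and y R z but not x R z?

0

R is transitive; there are no such tuples.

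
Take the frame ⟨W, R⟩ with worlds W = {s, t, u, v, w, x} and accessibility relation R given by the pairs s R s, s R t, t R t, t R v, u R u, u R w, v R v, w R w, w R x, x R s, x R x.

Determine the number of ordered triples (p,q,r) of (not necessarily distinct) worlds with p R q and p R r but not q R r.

5

Enumerating: (s,t,s), (t,v,t), (u,w,u), (w,x,w), (x,s,x).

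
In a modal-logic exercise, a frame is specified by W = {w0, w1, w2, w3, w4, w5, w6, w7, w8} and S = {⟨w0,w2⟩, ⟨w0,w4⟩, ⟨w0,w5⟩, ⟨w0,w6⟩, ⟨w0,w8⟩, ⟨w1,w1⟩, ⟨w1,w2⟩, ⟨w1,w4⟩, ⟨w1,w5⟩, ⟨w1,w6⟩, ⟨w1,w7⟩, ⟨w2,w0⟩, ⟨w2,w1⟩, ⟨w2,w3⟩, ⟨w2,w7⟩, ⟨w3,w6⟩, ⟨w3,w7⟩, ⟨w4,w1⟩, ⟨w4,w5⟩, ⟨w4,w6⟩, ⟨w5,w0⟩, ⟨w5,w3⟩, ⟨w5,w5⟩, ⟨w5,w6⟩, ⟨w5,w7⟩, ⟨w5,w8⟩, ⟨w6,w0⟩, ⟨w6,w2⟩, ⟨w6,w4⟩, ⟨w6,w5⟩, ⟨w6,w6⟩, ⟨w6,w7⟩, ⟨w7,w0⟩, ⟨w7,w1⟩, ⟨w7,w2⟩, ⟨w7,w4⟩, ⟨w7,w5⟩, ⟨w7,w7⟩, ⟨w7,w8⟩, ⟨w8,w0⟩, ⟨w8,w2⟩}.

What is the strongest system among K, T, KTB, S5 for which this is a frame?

K

Reflexive (axiom T): no — w0 is not related to itself.
Symmetric (axiom B): no — w0 S w4 but not w4 S w0.
Euclidean (axiom 5): no — w0 S w2 and w0 S w4, but not w2 S w4.
So F validates K; T would additionally require S to be reflexive. The strongest is K.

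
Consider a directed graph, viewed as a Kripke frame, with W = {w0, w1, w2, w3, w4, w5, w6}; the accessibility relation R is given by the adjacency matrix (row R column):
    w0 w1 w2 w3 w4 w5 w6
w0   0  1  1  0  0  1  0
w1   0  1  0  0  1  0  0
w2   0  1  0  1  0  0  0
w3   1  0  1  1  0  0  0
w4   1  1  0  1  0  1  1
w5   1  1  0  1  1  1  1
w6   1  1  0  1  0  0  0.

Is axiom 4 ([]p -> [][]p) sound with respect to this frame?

No

By correspondence theory, 4 is valid on a frame iff R is transitive.
Transitive: no — w0 R w1 and w1 R w4, but not w0 R w4.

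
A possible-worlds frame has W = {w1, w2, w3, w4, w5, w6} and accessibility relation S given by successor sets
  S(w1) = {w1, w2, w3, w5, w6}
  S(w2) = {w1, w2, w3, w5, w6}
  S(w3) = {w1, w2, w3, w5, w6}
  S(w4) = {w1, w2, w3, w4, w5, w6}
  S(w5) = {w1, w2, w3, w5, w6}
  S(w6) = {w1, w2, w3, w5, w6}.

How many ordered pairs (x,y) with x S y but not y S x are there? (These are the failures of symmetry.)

5

Enumerating: (w4,w1), (w4,w2), (w4,w3), (w4,w5), (w4,w6).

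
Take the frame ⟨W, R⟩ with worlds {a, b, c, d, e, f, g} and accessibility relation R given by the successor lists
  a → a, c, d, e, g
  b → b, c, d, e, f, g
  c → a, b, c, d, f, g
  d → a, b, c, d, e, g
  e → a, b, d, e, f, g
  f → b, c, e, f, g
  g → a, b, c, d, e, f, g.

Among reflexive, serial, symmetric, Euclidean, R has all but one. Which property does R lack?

Reflexive: yes — every world is R-related to itself.
Serial: yes — every world has a successor (e.g. a R a).
Symmetric: yes — every pair in R has its reverse in R.
Euclidean: no — a R c and a R e, but not c R e.
Only Euclidean fails.

Euclidean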